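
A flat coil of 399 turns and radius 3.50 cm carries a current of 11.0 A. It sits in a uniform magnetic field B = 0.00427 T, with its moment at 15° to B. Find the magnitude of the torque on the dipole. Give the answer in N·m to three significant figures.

m = NIA = NIπa² = 399·(11.0)·π·(0.0350)² = 16.89 A·m².
Torque on a magnetic dipole: τ = mB sinθ.
τ = (16.89)(0.00427)·sin15° = 0.01867 N·m.

τ ≈ 0.0187 N·m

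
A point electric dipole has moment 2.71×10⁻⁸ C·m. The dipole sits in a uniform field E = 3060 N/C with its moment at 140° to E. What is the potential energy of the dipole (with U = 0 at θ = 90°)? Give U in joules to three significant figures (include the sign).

U ≈ 6.35×10⁻⁵ J

U = −p·E = −pE cosθ.
U = −(2.71×10⁻⁸)(3060)·cos140° = 6.353×10⁻⁵ J.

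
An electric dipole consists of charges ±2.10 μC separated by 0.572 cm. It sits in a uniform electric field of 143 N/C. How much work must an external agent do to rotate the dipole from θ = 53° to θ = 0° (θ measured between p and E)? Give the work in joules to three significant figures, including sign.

W ≈ -6.84×10⁻⁷ J

Dipole moment p = qd = (2.10×10⁻⁶ C)(0.00572 m) = 1.201×10⁻⁸ C·m.
W_ext = ΔU = U(θ₂) − U(θ₁) = −pE cosθ₂ − (−pE cosθ₁) = pE(cosθ₁ − cosθ₂).
W = (1.201×10⁻⁸)(143)·(cos53° − cos0°) = (1.717×10⁻⁶)·(-0.3982) = -6.839×10⁻⁷ J.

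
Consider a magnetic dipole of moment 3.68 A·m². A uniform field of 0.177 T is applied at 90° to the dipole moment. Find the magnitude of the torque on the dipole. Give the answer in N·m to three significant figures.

τ ≈ 0.651 N·m

Torque on a magnetic dipole: τ = mB sinθ.
τ = (3.68)(0.177)·sin90° = 0.6514 N·m.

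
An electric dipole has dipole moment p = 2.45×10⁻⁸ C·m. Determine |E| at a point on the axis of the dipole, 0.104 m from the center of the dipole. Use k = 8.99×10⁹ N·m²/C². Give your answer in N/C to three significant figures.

E ≈ 3.92×10⁵ N/C

On the dipole axis E = 2kp/r³.
E = 2·(8.99×10⁹)(2.45×10⁻⁸) / (0.104)³ = 3.916×10⁵ N/C.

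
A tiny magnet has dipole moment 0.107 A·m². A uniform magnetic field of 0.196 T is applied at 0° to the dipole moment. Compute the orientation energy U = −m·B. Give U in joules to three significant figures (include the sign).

U = −m·B = −mB cosθ.
U = −(0.107)(0.196)·cos0° = -0.02097 J.

U ≈ -0.0210 J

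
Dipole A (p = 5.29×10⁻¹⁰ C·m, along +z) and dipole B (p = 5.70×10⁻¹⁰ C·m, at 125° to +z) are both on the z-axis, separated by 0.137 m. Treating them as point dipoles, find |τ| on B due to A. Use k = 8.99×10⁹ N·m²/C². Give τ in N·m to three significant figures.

τ ≈ 1.73×10⁻⁶ N·m

The second dipole sits on the axis of the first, so the field there is axial: E₁ = 2kp₁/r³ along +z.
E₁ = 2(8.99×10⁹)(5.29×10⁻¹⁰)/(0.137)³ = 3699 N/C.
Torque on the second dipole: τ = p₂ E₁ sinθ.
τ = (5.70×10⁻¹⁰)(3699)·sin125° = 1.727×10⁻⁶ N·m.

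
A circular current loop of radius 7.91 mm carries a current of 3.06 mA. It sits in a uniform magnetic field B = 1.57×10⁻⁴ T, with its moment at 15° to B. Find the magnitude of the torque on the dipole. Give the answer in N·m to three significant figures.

τ ≈ 2.44×10⁻¹¹ N·m

Magnetic moment m = IA = Iπa² = (0.00306)·π·(0.00791)² = 6.015×10⁻⁷ A·m².
Torque on a magnetic dipole: τ = mB sinθ.
τ = (6.015×10⁻⁷)(1.57×10⁻⁴)·sin15° = 2.444×10⁻¹¹ N·m.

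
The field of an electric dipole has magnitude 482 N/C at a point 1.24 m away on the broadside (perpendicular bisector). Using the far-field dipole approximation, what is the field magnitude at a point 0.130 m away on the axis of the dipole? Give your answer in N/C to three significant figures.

E ≈ 8.37×10⁵ N/C

Dipole fields scale as 1/r³ in the far field.
The axial field is twice the equatorial field at the same r, so the geometry factor is 2/1.
E₂ = E₁ · (2/1) · (r₁/r₂)³ = 482 · 2 · (1.24/0.130)³.
(r₁/r₂)³ = (9.538)³ = 867.8.
E₂ ≈ 8.366×10⁵ N/C.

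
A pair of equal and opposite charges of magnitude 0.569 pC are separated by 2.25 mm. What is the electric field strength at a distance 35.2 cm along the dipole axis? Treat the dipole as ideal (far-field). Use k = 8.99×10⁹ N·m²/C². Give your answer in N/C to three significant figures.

E ≈ 5.28×10⁻⁴ N/C

Dipole moment p = qd = (5.69×10⁻¹³ C)(0.00225 m) = 1.28×10⁻¹⁵ C·m.
On the dipole axis E = 2kp/r³.
E = 2·(8.99×10⁹)(1.28×10⁻¹⁵) / (0.352)³ = 5.277×10⁻⁴ N/C.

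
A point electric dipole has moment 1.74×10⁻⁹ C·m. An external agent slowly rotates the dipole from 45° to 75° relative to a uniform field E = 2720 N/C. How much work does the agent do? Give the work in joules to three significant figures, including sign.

W ≈ 2.12×10⁻⁶ J

W_ext = ΔU = U(θ₂) − U(θ₁) = −pE cosθ₂ − (−pE cosθ₁) = pE(cosθ₁ − cosθ₂).
W = (1.74×10⁻⁹)(2720)·(cos45° − cos75°) = (4.733×10⁻⁶)·(+0.4483) = 2.122×10⁻⁶ J.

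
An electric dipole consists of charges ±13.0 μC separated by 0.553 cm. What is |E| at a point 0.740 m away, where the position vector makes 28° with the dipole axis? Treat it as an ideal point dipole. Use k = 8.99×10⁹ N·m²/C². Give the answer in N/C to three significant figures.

E ≈ 2910 N/C

Dipole moment p = qd = (1.30×10⁻⁵ C)(0.00553 m) = 7.189×10⁻⁸ C·m.
At angle θ the dipole field magnitude is E = (kp/r³)·√(1 + 3cos²θ).
kp/r³ = (8.99×10⁹)(7.189×10⁻⁸) / (0.740)³ = 1595 N/C.
√(1 + 3cos²28°) = √(1 + 3·0.7796) = √3.3388 ≈ 1.8272.
E ≈ 1595 × 1.827 = 2914 N/C.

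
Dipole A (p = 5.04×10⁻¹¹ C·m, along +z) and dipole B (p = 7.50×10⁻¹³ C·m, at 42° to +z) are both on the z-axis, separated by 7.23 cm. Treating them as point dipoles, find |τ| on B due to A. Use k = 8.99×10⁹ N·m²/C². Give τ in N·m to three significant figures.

τ ≈ 1.20×10⁻⁹ N·m

The second dipole sits on the axis of the first, so the field there is axial: E₁ = 2kp₁/r³ along +z.
E₁ = 2(8.99×10⁹)(5.04×10⁻¹¹)/(0.0723)³ = 2398 N/C.
Torque on the second dipole: τ = p₂ E₁ sinθ.
τ = (7.50×10⁻¹³)(2398)·sin42° = 1.203×10⁻⁹ N·m.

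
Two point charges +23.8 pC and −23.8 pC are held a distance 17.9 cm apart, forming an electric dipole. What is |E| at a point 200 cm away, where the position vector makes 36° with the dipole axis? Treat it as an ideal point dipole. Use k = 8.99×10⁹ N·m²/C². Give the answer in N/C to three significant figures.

Dipole moment p = qd = (2.38×10⁻¹¹ C)(0.179 m) = 4.26×10⁻¹² C·m.
At angle θ the dipole field magnitude is E = (kp/r³)·√(1 + 3cos²θ).
kp/r³ = (8.99×10⁹)(4.26×10⁻¹²) / (2.00)³ = 0.004787 N/C.
√(1 + 3cos²36°) = √(1 + 3·0.6545) = √2.9635 ≈ 1.7215.
E ≈ 0.004787 × 1.721 = 0.008241 N/C.

E ≈ 0.00824 N/C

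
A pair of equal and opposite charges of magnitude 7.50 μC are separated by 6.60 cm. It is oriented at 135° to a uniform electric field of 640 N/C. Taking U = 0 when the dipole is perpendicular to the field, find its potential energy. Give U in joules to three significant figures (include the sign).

U ≈ 2.24×10⁻⁴ J

Dipole moment p = qd = (7.50×10⁻⁶ C)(0.0660 m) = 4.95×10⁻⁷ C·m.
U = −p·E = −pE cosθ.
U = −(4.95×10⁻⁷)(640)·cos135° = 2.240×10⁻⁴ J.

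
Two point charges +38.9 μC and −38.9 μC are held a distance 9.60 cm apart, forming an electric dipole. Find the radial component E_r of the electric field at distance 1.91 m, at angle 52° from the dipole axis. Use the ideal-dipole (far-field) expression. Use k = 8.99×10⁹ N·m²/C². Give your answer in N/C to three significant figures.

E_r ≈ 5930 N/C

Dipole moment p = qd = (3.89×10⁻⁵ C)(0.0960 m) = 3.734×10⁻⁶ C·m.
For a dipole, E_r = (2kp cosθ)/r³.
kp/r³ = (8.99×10⁹)(3.734×10⁻⁶)/(1.91)³ = 4818 N/C.
E_r = 2·4818·cos52° = 5932 N/C.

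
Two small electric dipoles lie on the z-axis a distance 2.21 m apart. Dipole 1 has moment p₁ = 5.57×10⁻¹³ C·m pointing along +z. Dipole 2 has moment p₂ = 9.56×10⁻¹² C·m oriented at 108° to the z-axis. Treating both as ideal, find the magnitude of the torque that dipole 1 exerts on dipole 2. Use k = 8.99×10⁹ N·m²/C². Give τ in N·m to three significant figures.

τ ≈ 8.44×10⁻¹⁵ N·m

The second dipole sits on the axis of the first, so the field there is axial: E₁ = 2kp₁/r³ along +z.
E₁ = 2(8.99×10⁹)(5.57×10⁻¹³)/(2.21)³ = 9.278×10⁻⁴ N/C.
Torque on the second dipole: τ = p₂ E₁ sinθ.
τ = (9.56×10⁻¹²)(9.278×10⁻⁴)·sin108° = 8.436×10⁻¹⁵ N·m.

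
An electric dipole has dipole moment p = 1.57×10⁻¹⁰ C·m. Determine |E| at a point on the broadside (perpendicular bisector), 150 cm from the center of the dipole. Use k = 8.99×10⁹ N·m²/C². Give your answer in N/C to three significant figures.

In the equatorial plane E = kp/r³.
E = (8.99×10⁹)(1.57×10⁻¹⁰) / (1.50)³ = 0.4182 N/C.

E ≈ 0.418 N/C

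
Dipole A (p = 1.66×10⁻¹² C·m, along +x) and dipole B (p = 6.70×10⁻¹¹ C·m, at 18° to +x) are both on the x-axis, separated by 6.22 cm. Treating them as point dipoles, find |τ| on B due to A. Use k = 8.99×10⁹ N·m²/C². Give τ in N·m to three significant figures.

τ ≈ 2.57×10⁻⁹ N·m

The second dipole sits on the axis of the first, so the field there is axial: E₁ = 2kp₁/r³ along +x.
E₁ = 2(8.99×10⁹)(1.66×10⁻¹²)/(0.0622)³ = 124.0 N/C.
Torque on the second dipole: τ = p₂ E₁ sinθ.
τ = (6.70×10⁻¹¹)(124.0)·sin18° = 2.568×10⁻⁹ N·m.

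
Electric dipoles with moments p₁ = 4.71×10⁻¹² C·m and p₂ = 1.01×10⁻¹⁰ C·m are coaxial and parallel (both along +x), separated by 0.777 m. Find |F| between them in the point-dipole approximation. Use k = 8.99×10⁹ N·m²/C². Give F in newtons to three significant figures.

On-axis field of dipole 1 at distance r: E = 2kp₁/r³. Force on dipole 2 is F = p₂·dE/dr (gradient along axis).
dE/dr = −6kp₁/r⁴, so |F| = 6kp₁p₂/r⁴ (attractive for aligned moments).
F = 6(8.99×10⁹)(4.71×10⁻¹²)(1.01×10⁻¹⁰)/(0.777)⁴ = 7.040×10⁻¹¹ N.

F ≈ 7.04×10⁻¹¹ N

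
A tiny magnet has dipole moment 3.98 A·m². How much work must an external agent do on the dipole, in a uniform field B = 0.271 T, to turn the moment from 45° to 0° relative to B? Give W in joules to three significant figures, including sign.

W_ext = ΔU = −mB cosθ₂ + mB cosθ₁ = mB(cosθ₁ − cosθ₂).
W = (3.98)(0.271)·(cos45° − cos0°) = (1.079)·(-0.2929) = -0.3159 J.

W ≈ -0.316 J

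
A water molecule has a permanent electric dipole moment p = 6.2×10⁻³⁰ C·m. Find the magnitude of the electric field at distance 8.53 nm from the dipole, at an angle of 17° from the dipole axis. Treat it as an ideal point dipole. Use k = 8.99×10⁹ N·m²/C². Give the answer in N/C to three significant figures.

At angle θ the dipole field magnitude is E = (kp/r³)·√(1 + 3cos²θ).
kp/r³ = (8.99×10⁹)(6.20×10⁻³⁰) / (8.53×10⁻⁹)³ = 8.981×10⁴ N/C.
√(1 + 3cos²17°) = √(1 + 3·0.9145) = √3.7436 ≈ 1.9348.
E ≈ 8.981×10⁴ × 1.935 = 1.738×10⁵ N/C.

E ≈ 1.74×10⁵ N/C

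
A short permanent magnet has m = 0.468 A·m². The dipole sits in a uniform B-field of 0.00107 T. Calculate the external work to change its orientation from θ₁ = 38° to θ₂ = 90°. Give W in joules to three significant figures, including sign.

W_ext = ΔU = −mB cosθ₂ + mB cosθ₁ = mB(cosθ₁ − cosθ₂).
W = (0.468)(0.00107)·(cos38° − cos90°) = (5.008×10⁻⁴)·(+0.7880) = 3.946×10⁻⁴ J.

W ≈ 3.95×10⁻⁴ J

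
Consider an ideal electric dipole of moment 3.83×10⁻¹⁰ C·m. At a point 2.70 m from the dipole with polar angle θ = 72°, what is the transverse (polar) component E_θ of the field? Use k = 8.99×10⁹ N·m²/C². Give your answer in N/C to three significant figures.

For a dipole, E_θ = (kp sinθ)/r³.
kp/r³ = (8.99×10⁹)(3.83×10⁻¹⁰)/(2.70)³ = 0.1749 N/C.
E_θ = 0.1749·sin72° = 0.1664 N/C.

E_θ ≈ 0.166 N/C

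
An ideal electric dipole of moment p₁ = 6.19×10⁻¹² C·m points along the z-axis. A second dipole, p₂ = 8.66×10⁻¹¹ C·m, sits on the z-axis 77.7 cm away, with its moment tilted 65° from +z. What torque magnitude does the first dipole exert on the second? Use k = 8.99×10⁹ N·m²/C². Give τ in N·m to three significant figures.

τ ≈ 1.86×10⁻¹¹ N·m

The second dipole sits on the axis of the first, so the field there is axial: E₁ = 2kp₁/r³ along +z.
E₁ = 2(8.99×10⁹)(6.19×10⁻¹²)/(0.777)³ = 0.2373 N/C.
Torque on the second dipole: τ = p₂ E₁ sinθ.
τ = (8.66×10⁻¹¹)(0.2373)·sin65° = 1.862×10⁻¹¹ N·m.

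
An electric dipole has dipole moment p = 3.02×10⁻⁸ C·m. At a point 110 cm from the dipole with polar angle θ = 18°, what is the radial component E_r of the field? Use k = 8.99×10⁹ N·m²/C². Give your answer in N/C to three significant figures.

E_r ≈ 388 N/C

For a dipole, E_r = (2kp cosθ)/r³.
kp/r³ = (8.99×10⁹)(3.02×10⁻⁸)/(1.10)³ = 204.0 N/C.
E_r = 2·204.0·cos18° = 388.0 N/C.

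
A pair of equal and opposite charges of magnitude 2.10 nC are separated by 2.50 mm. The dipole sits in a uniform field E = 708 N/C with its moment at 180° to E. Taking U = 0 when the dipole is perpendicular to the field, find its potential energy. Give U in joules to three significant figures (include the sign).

U ≈ 3.72×10⁻⁹ J

Dipole moment p = qd = (2.10×10⁻⁹ C)(0.00250 m) = 5.25×10⁻¹² C·m.
U = −p·E = −pE cosθ.
U = −(5.25×10⁻¹²)(708)·cos180° = 3.717×10⁻⁹ J.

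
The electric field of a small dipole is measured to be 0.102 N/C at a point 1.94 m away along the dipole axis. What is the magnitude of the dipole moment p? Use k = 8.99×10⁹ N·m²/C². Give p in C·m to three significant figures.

p ≈ 4.14×10⁻¹¹ C·m

On axis E = 2kp/r³, so p = Er³/(2k).
p = (0.102)·(1.94)³ / (2·8.99×10⁹) = 4.142×10⁻¹¹ C·m.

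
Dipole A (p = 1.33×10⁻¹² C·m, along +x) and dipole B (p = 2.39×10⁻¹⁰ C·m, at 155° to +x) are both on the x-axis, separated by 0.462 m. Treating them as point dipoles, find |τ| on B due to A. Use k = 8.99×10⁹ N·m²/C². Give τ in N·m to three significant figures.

The second dipole sits on the axis of the first, so the field there is axial: E₁ = 2kp₁/r³ along +x.
E₁ = 2(8.99×10⁹)(1.33×10⁻¹²)/(0.462)³ = 0.2425 N/C.
Torque on the second dipole: τ = p₂ E₁ sinθ.
τ = (2.39×10⁻¹⁰)(0.2425)·sin155° = 2.449×10⁻¹¹ N·m.

τ ≈ 2.45×10⁻¹¹ N·m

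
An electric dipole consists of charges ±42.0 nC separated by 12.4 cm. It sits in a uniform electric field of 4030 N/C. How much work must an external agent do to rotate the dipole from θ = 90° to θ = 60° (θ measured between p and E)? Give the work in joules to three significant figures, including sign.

Dipole moment p = qd = (4.20×10⁻⁸ C)(0.124 m) = 5.208×10⁻⁹ C·m.
W_ext = ΔU = U(θ₂) − U(θ₁) = −pE cosθ₂ − (−pE cosθ₁) = pE(cosθ₁ − cosθ₂).
W = (5.208×10⁻⁹)(4030)·(cos90° − cos60°) = (2.099×10⁻⁵)·(-0.5000) = -1.049×10⁻⁵ J.

W ≈ -1.05×10⁻⁵ J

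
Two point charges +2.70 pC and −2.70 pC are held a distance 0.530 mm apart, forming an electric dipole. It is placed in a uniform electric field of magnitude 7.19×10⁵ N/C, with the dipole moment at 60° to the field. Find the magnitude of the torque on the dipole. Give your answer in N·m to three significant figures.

τ ≈ 8.91×10⁻¹⁰ N·m

Dipole moment p = qd = (2.70×10⁻¹² C)(5.30×10⁻⁴ m) = 1.431×10⁻¹⁵ C·m.
Torque on an electric dipole: τ = pE sinθ.
τ = (1.431×10⁻¹⁵)(7.19×10⁵)·sin60° = 8.910×10⁻¹⁰ N·m.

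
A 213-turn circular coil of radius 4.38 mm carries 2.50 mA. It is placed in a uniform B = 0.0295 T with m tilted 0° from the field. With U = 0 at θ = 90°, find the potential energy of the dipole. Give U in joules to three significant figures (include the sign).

U ≈ -9.47×10⁻⁷ J

m = NIA = NIπa² = 213·(0.00250)·π·(0.00438)² = 3.209×10⁻⁵ A·m².
U = −m·B = −mB cosθ.
U = −(3.209×10⁻⁵)(0.0295)·cos0° = -9.467×10⁻⁷ J.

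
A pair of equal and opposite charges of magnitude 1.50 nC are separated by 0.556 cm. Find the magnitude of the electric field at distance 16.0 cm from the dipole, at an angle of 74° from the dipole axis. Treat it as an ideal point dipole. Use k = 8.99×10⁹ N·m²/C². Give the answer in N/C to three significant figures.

Dipole moment p = qd = (1.50×10⁻⁹ C)(0.00556 m) = 8.34×10⁻¹² C·m.
At angle θ the dipole field magnitude is E = (kp/r³)·√(1 + 3cos²θ).
kp/r³ = (8.99×10⁹)(8.34×10⁻¹²) / (0.160)³ = 18.30 N/C.
√(1 + 3cos²74°) = √(1 + 3·0.0760) = √1.2279 ≈ 1.1081.
E ≈ 18.30 × 1.108 = 20.28 N/C.

E ≈ 20.3 N/C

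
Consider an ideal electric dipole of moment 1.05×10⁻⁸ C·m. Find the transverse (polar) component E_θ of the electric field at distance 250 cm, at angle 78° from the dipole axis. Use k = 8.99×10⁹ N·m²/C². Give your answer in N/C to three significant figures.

For a dipole, E_θ = (kp sinθ)/r³.
kp/r³ = (8.99×10⁹)(1.05×10⁻⁸)/(2.50)³ = 6.041 N/C.
E_θ = 6.041·sin78° = 5.909 N/C.

E_θ ≈ 5.91 N/C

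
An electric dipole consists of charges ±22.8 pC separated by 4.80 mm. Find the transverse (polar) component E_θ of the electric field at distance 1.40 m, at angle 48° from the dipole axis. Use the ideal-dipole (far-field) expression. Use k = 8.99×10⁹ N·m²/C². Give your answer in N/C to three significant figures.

E_θ ≈ 2.66×10⁻⁴ N/C

Dipole moment p = qd = (2.28×10⁻¹¹ C)(0.00480 m) = 1.094×10⁻¹³ C·m.
For a dipole, E_θ = (kp sinθ)/r³.
kp/r³ = (8.99×10⁹)(1.094×10⁻¹³)/(1.40)³ = 3.584×10⁻⁴ N/C.
E_θ = 3.584×10⁻⁴·sin48° = 2.664×10⁻⁴ N/C.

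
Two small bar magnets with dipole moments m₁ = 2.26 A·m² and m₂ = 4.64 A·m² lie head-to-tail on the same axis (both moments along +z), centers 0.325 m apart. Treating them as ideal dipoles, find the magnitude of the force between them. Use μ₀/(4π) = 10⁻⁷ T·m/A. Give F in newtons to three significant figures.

On-axis B of dipole 1: B = (μ₀/4π)·2m₁/r³. Force on dipole 2: F = m₂·dB/dr.
dB/dr = −(μ₀/4π)·6m₁/r⁴, so |F| = (μ₀/4π)·6m₁m₂/r⁴.
F = 6(10⁻⁷)(2.26)(4.64)/(0.325)⁴ = 5.640×10⁻⁴ N.

F ≈ 5.64×10⁻⁴ N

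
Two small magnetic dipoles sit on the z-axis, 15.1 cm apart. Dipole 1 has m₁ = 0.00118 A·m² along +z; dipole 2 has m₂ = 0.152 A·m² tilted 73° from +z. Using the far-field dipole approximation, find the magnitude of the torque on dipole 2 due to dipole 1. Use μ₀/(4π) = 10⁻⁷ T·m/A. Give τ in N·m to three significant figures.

τ ≈ 9.96×10⁻⁹ N·m

Dipole B is on the axis of dipole A, so B₁ there is axial: B₁ = (μ₀/4π)·2m₁/r³ along +z.
B₁ = 2(10⁻⁷)(0.00118)/(0.151)³ = 6.855×10⁻⁸ T.
τ = m₂ B₁ sinθ.
τ = (0.152)(6.855×10⁻⁸)·sin73° = 9.964×10⁻⁹ N·m.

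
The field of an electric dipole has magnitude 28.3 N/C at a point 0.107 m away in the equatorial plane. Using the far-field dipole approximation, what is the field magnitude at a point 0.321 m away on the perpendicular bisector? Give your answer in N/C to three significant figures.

E ≈ 1.05 N/C

Dipole fields scale as 1/r³ in the far field; the geometry is the same at both points.
E₂ = E₁ · (r₁/r₂)³ = 28.3 · (0.107/0.321)³.
(r₁/r₂)³ = (0.3333)³ = 0.03704.
E₂ ≈ 1.048 N/C.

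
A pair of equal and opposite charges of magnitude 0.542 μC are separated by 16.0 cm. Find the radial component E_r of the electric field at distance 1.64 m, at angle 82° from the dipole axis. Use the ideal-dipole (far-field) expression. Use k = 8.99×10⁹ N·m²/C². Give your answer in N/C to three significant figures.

Dipole moment p = qd = (5.42×10⁻⁷ C)(0.160 m) = 8.672×10⁻⁸ C·m.
For a dipole, E_r = (2kp cosθ)/r³.
kp/r³ = (8.99×10⁹)(8.672×10⁻⁸)/(1.64)³ = 176.7 N/C.
E_r = 2·176.7·cos82° = 49.20 N/C.

E_r ≈ 49.2 N/C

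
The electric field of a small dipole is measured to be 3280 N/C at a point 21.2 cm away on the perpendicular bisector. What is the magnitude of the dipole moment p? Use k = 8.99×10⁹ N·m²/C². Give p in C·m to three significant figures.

p ≈ 3.48×10⁻⁹ C·m

In the equatorial plane E = kp/r³, so p = Er³/(k).
p = (3280)·(0.212)³ / (8.99×10⁹) = 3.476×10⁻⁹ C·m.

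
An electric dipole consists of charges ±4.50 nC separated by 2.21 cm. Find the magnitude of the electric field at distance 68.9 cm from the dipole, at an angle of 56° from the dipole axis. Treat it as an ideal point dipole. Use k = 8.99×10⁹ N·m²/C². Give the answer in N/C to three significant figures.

E ≈ 3.81 N/C

Dipole moment p = qd = (4.50×10⁻⁹ C)(0.0221 m) = 9.945×10⁻¹¹ C·m.
At angle θ the dipole field magnitude is E = (kp/r³)·√(1 + 3cos²θ).
kp/r³ = (8.99×10⁹)(9.945×10⁻¹¹) / (0.689)³ = 2.733 N/C.
√(1 + 3cos²56°) = √(1 + 3·0.3127) = √1.9381 ≈ 1.3922.
E ≈ 2.733 × 1.392 = 3.805 N/C.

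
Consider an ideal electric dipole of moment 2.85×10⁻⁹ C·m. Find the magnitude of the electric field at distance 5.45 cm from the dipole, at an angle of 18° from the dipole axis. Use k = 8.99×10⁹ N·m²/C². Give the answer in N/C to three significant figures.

At angle θ the dipole field magnitude is E = (kp/r³)·√(1 + 3cos²θ).
kp/r³ = (8.99×10⁹)(2.85×10⁻⁹) / (0.0545)³ = 1.583×10⁵ N/C.
√(1 + 3cos²18°) = √(1 + 3·0.9045) = √3.7135 ≈ 1.9271.
E ≈ 1.583×10⁵ × 1.927 = 3.050×10⁵ N/C.

E ≈ 3.05×10⁵ N/C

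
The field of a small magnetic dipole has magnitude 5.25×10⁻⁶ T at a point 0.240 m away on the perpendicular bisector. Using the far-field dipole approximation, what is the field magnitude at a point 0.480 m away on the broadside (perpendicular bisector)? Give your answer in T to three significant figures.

Dipole fields scale as 1/r³ in the far field; the geometry is the same at both points.
B₂ = B₁ · (r₁/r₂)³ = 5.25×10⁻⁶ · (0.240/0.480)³.
(r₁/r₂)³ = (0.5)³ = 0.125.
B₂ ≈ 6.562×10⁻⁷ T.

B ≈ 6.56×10⁻⁷ T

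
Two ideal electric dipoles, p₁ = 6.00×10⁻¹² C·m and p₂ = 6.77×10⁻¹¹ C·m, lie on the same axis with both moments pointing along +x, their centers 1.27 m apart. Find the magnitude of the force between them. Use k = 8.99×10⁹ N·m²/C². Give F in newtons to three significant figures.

F ≈ 8.42×10⁻¹² N

On-axis field of dipole 1 at distance r: E = 2kp₁/r³. Force on dipole 2 is F = p₂·dE/dr (gradient along axis).
dE/dr = −6kp₁/r⁴, so |F| = 6kp₁p₂/r⁴ (attractive for aligned moments).
F = 6(8.99×10⁹)(6.00×10⁻¹²)(6.77×10⁻¹¹)/(1.27)⁴ = 8.422×10⁻¹² N.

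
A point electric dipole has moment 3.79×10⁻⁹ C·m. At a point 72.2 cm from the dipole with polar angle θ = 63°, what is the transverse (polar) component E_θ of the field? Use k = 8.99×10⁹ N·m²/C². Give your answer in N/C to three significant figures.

For a dipole, E_θ = (kp sinθ)/r³.
kp/r³ = (8.99×10⁹)(3.79×10⁻⁹)/(0.722)³ = 90.53 N/C.
E_θ = 90.53·sin63° = 80.66 N/C.

E_θ ≈ 80.7 N/C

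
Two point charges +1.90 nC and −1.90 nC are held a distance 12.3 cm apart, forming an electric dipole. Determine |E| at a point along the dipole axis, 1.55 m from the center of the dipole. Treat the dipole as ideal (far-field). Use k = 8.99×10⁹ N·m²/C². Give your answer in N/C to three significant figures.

Dipole moment p = qd = (1.90×10⁻⁹ C)(0.123 m) = 2.337×10⁻¹⁰ C·m.
On the dipole axis E = 2kp/r³.
E = 2·(8.99×10⁹)(2.337×10⁻¹⁰) / (1.55)³ = 1.128 N/C.

E ≈ 1.13 N/C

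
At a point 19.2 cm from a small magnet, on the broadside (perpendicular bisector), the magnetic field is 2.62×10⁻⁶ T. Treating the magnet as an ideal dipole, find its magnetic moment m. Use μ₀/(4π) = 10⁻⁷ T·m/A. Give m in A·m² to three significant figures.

In the equatorial plane B = (μ₀/4π)·m/r³, so m = Br³·4π/(μ₀).
m = (2.62×10⁻⁶)·(0.192)³ / (10⁻⁷) = 0.1854 A·m².

m ≈ 0.185 A·m²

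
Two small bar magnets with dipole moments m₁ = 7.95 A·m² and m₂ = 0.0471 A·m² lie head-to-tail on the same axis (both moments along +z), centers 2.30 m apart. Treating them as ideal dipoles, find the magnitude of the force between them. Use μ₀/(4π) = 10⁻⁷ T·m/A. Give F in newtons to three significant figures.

F ≈ 8.03×10⁻⁹ N

On-axis B of dipole 1: B = (μ₀/4π)·2m₁/r³. Force on dipole 2: F = m₂·dB/dr.
dB/dr = −(μ₀/4π)·6m₁/r⁴, so |F| = (μ₀/4π)·6m₁m₂/r⁴.
F = 6(10⁻⁷)(7.95)(0.0471)/(2.30)⁴ = 8.028×10⁻⁹ N.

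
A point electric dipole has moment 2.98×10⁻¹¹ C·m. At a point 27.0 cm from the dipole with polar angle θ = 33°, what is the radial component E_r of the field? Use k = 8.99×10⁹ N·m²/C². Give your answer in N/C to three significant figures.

E_r ≈ 22.8 N/C

For a dipole, E_r = (2kp cosθ)/r³.
kp/r³ = (8.99×10⁹)(2.98×10⁻¹¹)/(0.270)³ = 13.61 N/C.
E_r = 2·13.61·cos33° = 22.83 N/C.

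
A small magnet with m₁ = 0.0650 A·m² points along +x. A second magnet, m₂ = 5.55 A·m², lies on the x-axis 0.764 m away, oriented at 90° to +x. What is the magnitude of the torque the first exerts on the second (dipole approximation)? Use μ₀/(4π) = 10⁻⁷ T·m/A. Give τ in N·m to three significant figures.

τ ≈ 1.62×10⁻⁷ N·m

Dipole B is on the axis of dipole A, so B₁ there is axial: B₁ = (μ₀/4π)·2m₁/r³ along +x.
B₁ = 2(10⁻⁷)(0.0650)/(0.764)³ = 2.915×10⁻⁸ T.
τ = m₂ B₁ sinθ.
τ = (5.55)(2.915×10⁻⁸)·sin90° = 1.618×10⁻⁷ N·m.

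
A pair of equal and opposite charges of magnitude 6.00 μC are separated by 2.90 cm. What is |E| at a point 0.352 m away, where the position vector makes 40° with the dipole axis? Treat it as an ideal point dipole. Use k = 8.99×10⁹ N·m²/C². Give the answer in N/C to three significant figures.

E ≈ 5.96×10⁴ N/C

Dipole moment p = qd = (6.00×10⁻⁶ C)(0.0290 m) = 1.74×10⁻⁷ C·m.
At angle θ the dipole field magnitude is E = (kp/r³)·√(1 + 3cos²θ).
kp/r³ = (8.99×10⁹)(1.74×10⁻⁷) / (0.352)³ = 3.587×10⁴ N/C.
√(1 + 3cos²40°) = √(1 + 3·0.5868) = √2.7605 ≈ 1.6615.
E ≈ 3.587×10⁴ × 1.661 = 5.959×10⁴ N/C.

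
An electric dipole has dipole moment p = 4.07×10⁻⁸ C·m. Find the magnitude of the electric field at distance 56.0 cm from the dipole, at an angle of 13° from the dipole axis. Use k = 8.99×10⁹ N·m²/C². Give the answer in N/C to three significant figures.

At angle θ the dipole field magnitude is E = (kp/r³)·√(1 + 3cos²θ).
kp/r³ = (8.99×10⁹)(4.07×10⁻⁸) / (0.560)³ = 2083 N/C.
√(1 + 3cos²13°) = √(1 + 3·0.9494) = √3.8482 ≈ 1.9617.
E ≈ 2083 × 1.962 = 4087 N/C.

E ≈ 4090 N/C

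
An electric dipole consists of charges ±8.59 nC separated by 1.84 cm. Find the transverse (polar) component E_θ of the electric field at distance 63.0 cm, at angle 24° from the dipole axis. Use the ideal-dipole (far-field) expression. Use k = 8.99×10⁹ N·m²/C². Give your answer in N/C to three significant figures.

E_θ ≈ 2.31 N/C

Dipole moment p = qd = (8.59×10⁻⁹ C)(0.0184 m) = 1.581×10⁻¹⁰ C·m.
For a dipole, E_θ = (kp sinθ)/r³.
kp/r³ = (8.99×10⁹)(1.581×10⁻¹⁰)/(0.630)³ = 5.684 N/C.
E_θ = 5.684·sin24° = 2.312 N/C.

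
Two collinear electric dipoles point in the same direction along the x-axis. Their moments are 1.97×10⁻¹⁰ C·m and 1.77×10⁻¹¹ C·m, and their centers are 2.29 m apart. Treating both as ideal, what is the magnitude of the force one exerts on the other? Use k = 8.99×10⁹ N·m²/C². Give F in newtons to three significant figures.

On-axis field of dipole 1 at distance r: E = 2kp₁/r³. Force on dipole 2 is F = p₂·dE/dr (gradient along axis).
dE/dr = −6kp₁/r⁴, so |F| = 6kp₁p₂/r⁴ (attractive for aligned moments).
F = 6(8.99×10⁹)(1.97×10⁻¹⁰)(1.77×10⁻¹¹)/(2.29)⁴ = 6.839×10⁻¹² N.

F ≈ 6.84×10⁻¹² N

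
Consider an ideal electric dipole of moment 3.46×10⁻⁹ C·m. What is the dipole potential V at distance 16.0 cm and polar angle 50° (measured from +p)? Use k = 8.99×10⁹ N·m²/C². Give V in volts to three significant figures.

V ≈ 781 V

The dipole potential is V = kp cosθ / r².
V = (8.99×10⁹)(3.46×10⁻⁹)·cos50° / (0.160)² = 781.0 V.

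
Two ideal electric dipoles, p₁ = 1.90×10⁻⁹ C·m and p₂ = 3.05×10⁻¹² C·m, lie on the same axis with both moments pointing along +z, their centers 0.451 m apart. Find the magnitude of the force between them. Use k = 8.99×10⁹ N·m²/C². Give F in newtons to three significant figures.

On-axis field of dipole 1 at distance r: E = 2kp₁/r³. Force on dipole 2 is F = p₂·dE/dr (gradient along axis).
dE/dr = −6kp₁/r⁴, so |F| = 6kp₁p₂/r⁴ (attractive for aligned moments).
F = 6(8.99×10⁹)(1.90×10⁻⁹)(3.05×10⁻¹²)/(0.451)⁴ = 7.555×10⁻⁹ N.

F ≈ 7.56×10⁻⁹ N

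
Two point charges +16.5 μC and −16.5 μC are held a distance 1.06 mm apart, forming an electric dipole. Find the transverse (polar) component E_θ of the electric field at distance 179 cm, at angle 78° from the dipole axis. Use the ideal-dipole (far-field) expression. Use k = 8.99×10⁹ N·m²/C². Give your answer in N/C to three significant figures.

Dipole moment p = qd = (1.65×10⁻⁵ C)(0.00106 m) = 1.749×10⁻⁸ C·m.
For a dipole, E_θ = (kp sinθ)/r³.
kp/r³ = (8.99×10⁹)(1.749×10⁻⁸)/(1.79)³ = 27.42 N/C.
E_θ = 27.42·sin78° = 26.82 N/C.

E_θ ≈ 26.8 N/C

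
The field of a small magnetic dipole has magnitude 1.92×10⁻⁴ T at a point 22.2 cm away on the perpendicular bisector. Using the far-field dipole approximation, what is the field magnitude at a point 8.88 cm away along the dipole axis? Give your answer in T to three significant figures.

Dipole fields scale as 1/r³ in the far field.
The axial field is twice the equatorial field at the same r, so the geometry factor is 2/1.
B₂ = B₁ · (2/1) · (r₁/r₂)³ = 1.92×10⁻⁴ · 2 · (22.2/8.88)³.
(r₁/r₂)³ = (2.5)³ = 15.62.
B₂ ≈ 0.006000 T.

B ≈ 0.00600 T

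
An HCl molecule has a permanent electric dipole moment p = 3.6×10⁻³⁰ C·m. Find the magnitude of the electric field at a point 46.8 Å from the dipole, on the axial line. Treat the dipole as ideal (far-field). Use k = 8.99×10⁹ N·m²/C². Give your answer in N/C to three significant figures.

E ≈ 6.31×10⁵ N/C

On the dipole axis E = 2kp/r³.
E = 2·(8.99×10⁹)(3.60×10⁻³⁰) / (4.68×10⁻⁹)³ = 6.315×10⁵ N/C.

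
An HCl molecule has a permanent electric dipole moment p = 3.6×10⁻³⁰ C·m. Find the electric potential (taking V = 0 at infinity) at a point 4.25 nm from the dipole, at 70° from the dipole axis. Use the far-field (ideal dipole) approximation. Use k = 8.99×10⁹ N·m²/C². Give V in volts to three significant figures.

V ≈ 6.13×10⁻⁴ V

The dipole potential is V = kp cosθ / r².
V = (8.99×10⁹)(3.60×10⁻³⁰)·cos70° / (4.25×10⁻⁹)² = 6.128×10⁻⁴ V.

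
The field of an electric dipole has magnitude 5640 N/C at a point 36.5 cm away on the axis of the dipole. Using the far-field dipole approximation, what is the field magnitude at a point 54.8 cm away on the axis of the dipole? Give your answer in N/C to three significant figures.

E ≈ 1670 N/C

Dipole fields scale as 1/r³ in the far field; the geometry is the same at both points.
E₂ = E₁ · (r₁/r₂)³ = 5640 · (36.5/54.8)³.
(r₁/r₂)³ = (0.6661)³ = 0.2955.
E₂ ≈ 1667 N/C.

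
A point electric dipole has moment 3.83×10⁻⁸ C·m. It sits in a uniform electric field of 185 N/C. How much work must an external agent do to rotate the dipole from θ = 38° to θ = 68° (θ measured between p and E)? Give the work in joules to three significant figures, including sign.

W_ext = ΔU = U(θ₂) − U(θ₁) = −pE cosθ₂ − (−pE cosθ₁) = pE(cosθ₁ − cosθ₂).
W = (3.83×10⁻⁸)(185)·(cos38° − cos68°) = (7.086×10⁻⁶)·(+0.4134) = 2.929×10⁻⁶ J.

W ≈ 2.93×10⁻⁶ J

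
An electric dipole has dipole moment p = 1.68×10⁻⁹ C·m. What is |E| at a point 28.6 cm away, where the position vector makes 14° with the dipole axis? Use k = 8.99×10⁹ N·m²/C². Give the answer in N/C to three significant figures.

At angle θ the dipole field magnitude is E = (kp/r³)·√(1 + 3cos²θ).
kp/r³ = (8.99×10⁹)(1.68×10⁻⁹) / (0.286)³ = 645.6 N/C.
√(1 + 3cos²14°) = √(1 + 3·0.9415) = √3.8244 ≈ 1.9556.
E ≈ 645.6 × 1.956 = 1263 N/C.

E ≈ 1260 N/C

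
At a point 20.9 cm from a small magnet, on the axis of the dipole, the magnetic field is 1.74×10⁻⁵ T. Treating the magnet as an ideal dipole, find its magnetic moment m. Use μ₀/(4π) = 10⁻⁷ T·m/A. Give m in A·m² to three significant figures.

On axis B = (μ₀/4π)·2m/r³, so m = Br³·4π/(μ₀·2).
m = (1.74×10⁻⁵)·(0.209)³ / (2·10⁻⁷) = 0.7943 A·m².

m ≈ 0.794 A·m²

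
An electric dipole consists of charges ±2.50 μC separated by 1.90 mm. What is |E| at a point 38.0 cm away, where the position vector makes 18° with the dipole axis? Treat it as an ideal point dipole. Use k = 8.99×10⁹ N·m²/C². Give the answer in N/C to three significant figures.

Dipole moment p = qd = (2.50×10⁻⁶ C)(0.00190 m) = 4.75×10⁻⁹ C·m.
At angle θ the dipole field magnitude is E = (kp/r³)·√(1 + 3cos²θ).
kp/r³ = (8.99×10⁹)(4.75×10⁻⁹) / (0.380)³ = 778.2 N/C.
√(1 + 3cos²18°) = √(1 + 3·0.9045) = √3.7135 ≈ 1.9271.
E ≈ 778.2 × 1.927 = 1500 N/C.

E ≈ 1500 N/C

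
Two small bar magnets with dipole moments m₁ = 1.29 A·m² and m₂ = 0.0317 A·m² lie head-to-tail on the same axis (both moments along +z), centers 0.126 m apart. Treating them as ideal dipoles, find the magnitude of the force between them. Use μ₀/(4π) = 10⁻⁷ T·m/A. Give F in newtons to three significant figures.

On-axis B of dipole 1: B = (μ₀/4π)·2m₁/r³. Force on dipole 2: F = m₂·dB/dr.
dB/dr = −(μ₀/4π)·6m₁/r⁴, so |F| = (μ₀/4π)·6m₁m₂/r⁴.
F = 6(10⁻⁷)(1.29)(0.0317)/(0.126)⁴ = 9.735×10⁻⁵ N.

F ≈ 9.73×10⁻⁵ N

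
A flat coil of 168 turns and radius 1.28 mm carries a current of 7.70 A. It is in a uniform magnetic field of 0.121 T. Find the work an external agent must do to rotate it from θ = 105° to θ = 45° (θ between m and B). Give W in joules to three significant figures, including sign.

m = NIA = NIπa² = 168·(7.70)·π·(0.00128)² = 0.006658 A·m².
W_ext = ΔU = −mB cosθ₂ + mB cosθ₁ = mB(cosθ₁ − cosθ₂).
W = (0.006658)(0.121)·(cos105° − cos45°) = (8.056×10⁻⁴)·(-0.9659) = -7.782×10⁻⁴ J.

W ≈ -7.78×10⁻⁴ J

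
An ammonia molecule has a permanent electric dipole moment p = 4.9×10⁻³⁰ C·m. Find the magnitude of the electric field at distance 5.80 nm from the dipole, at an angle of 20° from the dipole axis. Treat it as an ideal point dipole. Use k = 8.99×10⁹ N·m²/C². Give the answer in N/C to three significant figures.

At angle θ the dipole field magnitude is E = (kp/r³)·√(1 + 3cos²θ).
kp/r³ = (8.99×10⁹)(4.90×10⁻³⁰) / (5.80×10⁻⁹)³ = 2.258×10⁵ N/C.
√(1 + 3cos²20°) = √(1 + 3·0.8830) = √3.6491 ≈ 1.9103.
E ≈ 2.258×10⁵ × 1.910 = 4.313×10⁵ N/C.

E ≈ 4.31×10⁵ N/C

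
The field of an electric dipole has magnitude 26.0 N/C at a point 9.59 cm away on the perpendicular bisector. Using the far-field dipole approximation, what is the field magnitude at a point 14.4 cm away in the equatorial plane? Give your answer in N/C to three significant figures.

Dipole fields scale as 1/r³ in the far field; the geometry is the same at both points.
E₂ = E₁ · (r₁/r₂)³ = 26.0 · (9.59/14.4)³.
(r₁/r₂)³ = (0.666)³ = 0.2954.
E₂ ≈ 7.680 N/C.

E ≈ 7.68 N/C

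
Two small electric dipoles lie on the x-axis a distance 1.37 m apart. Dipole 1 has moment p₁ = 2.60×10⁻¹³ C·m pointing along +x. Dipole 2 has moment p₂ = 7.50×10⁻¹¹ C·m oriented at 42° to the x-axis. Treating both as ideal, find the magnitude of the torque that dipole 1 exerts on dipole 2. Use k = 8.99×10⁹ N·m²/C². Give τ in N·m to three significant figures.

The second dipole sits on the axis of the first, so the field there is axial: E₁ = 2kp₁/r³ along +x.
E₁ = 2(8.99×10⁹)(2.60×10⁻¹³)/(1.37)³ = 0.001818 N/C.
Torque on the second dipole: τ = p₂ E₁ sinθ.
τ = (7.50×10⁻¹¹)(0.001818)·sin42° = 9.124×10⁻¹⁴ N·m.

τ ≈ 9.12×10⁻¹⁴ N·m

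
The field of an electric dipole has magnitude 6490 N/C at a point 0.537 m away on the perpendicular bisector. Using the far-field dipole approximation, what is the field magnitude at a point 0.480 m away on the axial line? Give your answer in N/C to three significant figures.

Dipole fields scale as 1/r³ in the far field.
The axial field is twice the equatorial field at the same r, so the geometry factor is 2/1.
E₂ = E₁ · (2/1) · (r₁/r₂)³ = 6490 · 2 · (0.537/0.480)³.
(r₁/r₂)³ = (1.119)³ = 1.4.
E₂ ≈ 1.817×10⁴ N/C.

E ≈ 1.82×10⁴ N/C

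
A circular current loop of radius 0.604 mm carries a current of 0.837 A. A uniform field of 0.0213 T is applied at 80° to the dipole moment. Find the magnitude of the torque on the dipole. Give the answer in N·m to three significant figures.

Magnetic moment m = IA = Iπa² = (0.837)·π·(6.04×10⁻⁴)² = 9.593×10⁻⁷ A·m².
Torque on a magnetic dipole: τ = mB sinθ.
τ = (9.593×10⁻⁷)(0.0213)·sin80° = 2.012×10⁻⁸ N·m.

τ ≈ 2.01×10⁻⁸ N·m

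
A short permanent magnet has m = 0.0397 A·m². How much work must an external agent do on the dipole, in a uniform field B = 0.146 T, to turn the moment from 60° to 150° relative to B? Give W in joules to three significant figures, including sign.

W_ext = ΔU = −mB cosθ₂ + mB cosθ₁ = mB(cosθ₁ − cosθ₂).
W = (0.0397)(0.146)·(cos60° − cos150°) = (0.005796)·(+1.3660) = 0.007918 J.

W ≈ 0.00792 J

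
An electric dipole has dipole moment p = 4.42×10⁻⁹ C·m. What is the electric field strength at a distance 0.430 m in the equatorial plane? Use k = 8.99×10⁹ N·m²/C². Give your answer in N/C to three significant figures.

In the equatorial plane E = kp/r³.
E = (8.99×10⁹)(4.42×10⁻⁹) / (0.430)³ = 499.8 N/C.

E ≈ 500 N/C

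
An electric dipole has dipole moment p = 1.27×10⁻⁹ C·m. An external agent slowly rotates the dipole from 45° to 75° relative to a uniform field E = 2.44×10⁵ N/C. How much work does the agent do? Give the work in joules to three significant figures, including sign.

W_ext = ΔU = U(θ₂) − U(θ₁) = −pE cosθ₂ − (−pE cosθ₁) = pE(cosθ₁ − cosθ₂).
W = (1.27×10⁻⁹)(2.44×10⁵)·(cos45° − cos75°) = (3.099×10⁻⁴)·(+0.4483) = 1.389×10⁻⁴ J.

W ≈ 1.39×10⁻⁴ J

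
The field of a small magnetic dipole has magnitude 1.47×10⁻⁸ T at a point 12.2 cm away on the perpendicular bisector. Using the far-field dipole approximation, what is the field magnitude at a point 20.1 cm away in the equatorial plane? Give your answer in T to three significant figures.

Dipole fields scale as 1/r³ in the far field; the geometry is the same at both points.
B₂ = B₁ · (r₁/r₂)³ = 1.47×10⁻⁸ · (12.2/20.1)³.
(r₁/r₂)³ = (0.607)³ = 0.2236.
B₂ ≈ 3.287×10⁻⁹ T.

B ≈ 3.29×10⁻⁹ T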